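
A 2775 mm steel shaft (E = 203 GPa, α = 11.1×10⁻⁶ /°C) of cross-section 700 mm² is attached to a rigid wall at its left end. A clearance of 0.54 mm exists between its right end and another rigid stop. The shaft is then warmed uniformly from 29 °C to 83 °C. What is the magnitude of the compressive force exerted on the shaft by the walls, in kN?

P ≈ 57.5 kN

Unrestrained expansion: δ_free = αΔT L = 11.1×10⁻⁶ × 54 × 2775 = 1.663 mm.
The gap closes (δ_free > 0.54 mm) and the wall then resists a further 1.663 − 0.54 = 1.123 mm of expansion.
So σ = E(δ_free − g)/L = 203×10³ × 1.123/2775 = 82.18 MPa.
P = σA = 82.18 × 700 = 57.52 kN.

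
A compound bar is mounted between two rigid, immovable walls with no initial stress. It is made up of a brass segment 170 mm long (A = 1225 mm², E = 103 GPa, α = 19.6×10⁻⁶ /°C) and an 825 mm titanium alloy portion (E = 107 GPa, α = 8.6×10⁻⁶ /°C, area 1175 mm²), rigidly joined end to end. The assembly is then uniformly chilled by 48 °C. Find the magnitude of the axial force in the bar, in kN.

P ≈ 63.3 kN (tensile)

Free thermal contraction of the whole bar: Σ αᵢΔT Lᵢ = 19.6×10⁻⁶×48×170 + 8.6×10⁻⁶×48×825 = 0.5005 mm.
Since the ends are fixed, an axial force P builds up, equal in every segment, with P · Σ Lᵢ/(AᵢEᵢ) = δ_free.
The series flexibility is Σ Lᵢ/(AᵢEᵢ) = 170/(1225×103×10³) + 825/(1175×107×10³) = 7.909×10⁻⁶ mm/N.
P = 0.5005 / 7.909×10⁻⁶ = 63280 N = 63.28 kN, tensile.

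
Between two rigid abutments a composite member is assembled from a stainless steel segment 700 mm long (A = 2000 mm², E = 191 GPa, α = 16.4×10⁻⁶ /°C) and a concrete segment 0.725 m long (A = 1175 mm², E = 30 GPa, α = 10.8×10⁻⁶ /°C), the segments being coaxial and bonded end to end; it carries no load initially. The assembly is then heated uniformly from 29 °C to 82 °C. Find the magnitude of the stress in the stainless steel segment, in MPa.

With the walls removed the bar would change length by δ_free = Σ αᵢΔT Lᵢ = 16.4×10⁻⁶×53×700 + 10.8×10⁻⁶×53×725 = 1.023 mm.
Since the ends are fixed, an axial force P builds up, equal in every segment, with P · Σ Lᵢ/(AᵢEᵢ) = δ_free.
The series flexibility is Σ Lᵢ/(AᵢEᵢ) = 700/(2000×191×10³) + 725/(1175×30×10³) = 2.24×10⁻⁵ mm/N.
Hence P = δ_free / Σ(L/AE) = 1.023/2.24×10⁻⁵ = 45.69 kN (compressive).
σ_{stainless steel} = P / A = 45690 / 2000 = 22.84 MPa.

σ ≈ 22.8 MPa (compressive)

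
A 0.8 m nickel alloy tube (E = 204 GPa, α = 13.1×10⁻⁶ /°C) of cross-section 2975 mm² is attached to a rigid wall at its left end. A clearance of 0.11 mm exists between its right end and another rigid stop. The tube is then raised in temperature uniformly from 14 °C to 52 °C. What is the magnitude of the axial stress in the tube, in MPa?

σ ≈ 73.5 MPa (compressive)

Free thermal elongation = αΔT L = 13.1×10⁻⁶ × 38 × 800 = 0.3982 mm.
The gap closes (δ_free > 0.11 mm) and the wall then resists a further 0.3982 − 0.11 = 0.2882 mm of expansion.
That suppressed elongation corresponds to σ = E·Δ/L = 204×10³ × 0.2882/800 = 73.5 MPa.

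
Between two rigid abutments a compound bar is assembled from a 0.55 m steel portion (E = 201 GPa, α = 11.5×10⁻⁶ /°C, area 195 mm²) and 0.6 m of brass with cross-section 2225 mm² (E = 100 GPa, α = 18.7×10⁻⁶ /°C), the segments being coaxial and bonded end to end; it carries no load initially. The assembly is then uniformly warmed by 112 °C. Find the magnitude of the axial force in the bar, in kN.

If the supports were absent, the total length change would be Σ αᵢΔT Lᵢ = 11.5×10⁻⁶×112×550 + 18.7×10⁻⁶×112×600 = 1.965 mm.
The rigid supports impose zero overall length change; the single axial force P common to all segments must satisfy P Σ Lᵢ/(AᵢEᵢ) = δ_free.
Σ Lᵢ/(AᵢEᵢ) = 550/(195×201×10³) + 600/(2225×100×10³) = 1.673×10⁻⁵ mm/N.
P = 1.965 / 1.673×10⁻⁵ = 117500 N = 117.5 kN, compressive.

P ≈ 117 kN (compressive)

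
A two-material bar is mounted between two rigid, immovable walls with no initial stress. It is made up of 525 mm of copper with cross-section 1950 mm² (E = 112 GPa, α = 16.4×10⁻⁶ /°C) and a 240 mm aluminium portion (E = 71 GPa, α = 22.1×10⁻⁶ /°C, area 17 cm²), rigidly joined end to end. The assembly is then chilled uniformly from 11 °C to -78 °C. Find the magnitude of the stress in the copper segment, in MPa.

If the supports were absent, the total length change would be Σ αᵢΔT Lᵢ = 16.4×10⁻⁶×89×525 + 22.1×10⁻⁶×89×240 = 1.238 mm.
Since the ends are fixed, an axial force P builds up, equal in every segment, with P · Σ Lᵢ/(AᵢEᵢ) = δ_free.
Σ Lᵢ/(AᵢEᵢ) = 525/(1950×112×10³) + 240/(1700×71×10³) = 4.392×10⁻⁶ mm/N.
P = 1.238 / 4.392×10⁻⁶ = 281900 N = 281.9 kN, tensile.
σ_{copper} = P / A = 281900 / 1950 = 144.6 MPa.

σ ≈ 145 MPa (tensile)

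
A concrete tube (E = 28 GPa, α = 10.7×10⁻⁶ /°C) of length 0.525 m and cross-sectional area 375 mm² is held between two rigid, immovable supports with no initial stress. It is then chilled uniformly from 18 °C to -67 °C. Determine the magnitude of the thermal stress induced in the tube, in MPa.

σ ≈ 25.5 MPa (tensile)

The supports are rigid, so the total axial strain is zero. The restrained thermal strain is ε = αΔT = 10.7×10⁻⁶ × 85 = 909.5×10⁻⁶.
σ = EαΔT = 28×10³ × 10.7×10⁻⁶ × 85 = 25.47 MPa (tensile; the tube is trying to contract).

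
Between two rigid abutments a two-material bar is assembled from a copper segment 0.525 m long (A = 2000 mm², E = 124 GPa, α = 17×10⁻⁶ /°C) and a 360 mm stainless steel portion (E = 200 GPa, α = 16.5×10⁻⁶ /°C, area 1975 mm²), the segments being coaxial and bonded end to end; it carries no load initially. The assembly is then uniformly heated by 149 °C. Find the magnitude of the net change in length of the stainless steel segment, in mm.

Free thermal expansion of the whole bar: Σ αᵢΔT Lᵢ = 17×10⁻⁶×149×525 + 16.5×10⁻⁶×149×360 = 2.215 mm.
The rigid supports impose zero overall length change; the single axial force P common to all segments must satisfy P Σ Lᵢ/(AᵢEᵢ) = δ_free.
The series flexibility is Σ Lᵢ/(AᵢEᵢ) = 525/(2000×124×10³) + 360/(1975×200×10³) = 3.028×10⁻⁶ mm/N.
Hence P = δ_free / Σ(L/AE) = 2.215/3.028×10⁻⁶ = 731.4 kN (compressive).
For the stainless steel segment, free thermal change = 16.5×10⁻⁶×149×360 = 0.8851 mm and elastic change from P = 731400×360/(1975×200×10³) = 0.6666 mm; these oppose, so the net change is 0.218 mm (segment lengthens).

|ΔL| ≈ 0.218 mm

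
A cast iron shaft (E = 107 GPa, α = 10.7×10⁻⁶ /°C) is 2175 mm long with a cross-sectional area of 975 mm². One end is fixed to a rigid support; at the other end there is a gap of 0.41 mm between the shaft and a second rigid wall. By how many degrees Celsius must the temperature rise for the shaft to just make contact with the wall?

ΔT ≈ 17.6 °C

The gap closes when αΔT L = 0.41 mm, since the shaft is still unstressed at that instant.
ΔT = 0.41 / (10.7×10⁻⁶ × 2175) = 17.62 °C.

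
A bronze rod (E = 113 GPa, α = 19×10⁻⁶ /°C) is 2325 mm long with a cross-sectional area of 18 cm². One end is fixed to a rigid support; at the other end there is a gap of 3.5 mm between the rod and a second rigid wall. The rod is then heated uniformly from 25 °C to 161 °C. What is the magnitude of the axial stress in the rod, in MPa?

σ ≈ 122 MPa (compressive)

If the wall were absent the rod would grow by αΔT L = 19×10⁻⁶ × 136 × 2325 = 6.008 mm.
This exceeds the 3.5 mm gap, so the wall pushes back. The portion of expansion that must be recovered elastically is δ_free − gap = 6.008 − 3.5 = 2.508 mm.
That suppressed elongation corresponds to σ = E·Δ/L = 113×10³ × 2.508/2325 = 121.9 MPa.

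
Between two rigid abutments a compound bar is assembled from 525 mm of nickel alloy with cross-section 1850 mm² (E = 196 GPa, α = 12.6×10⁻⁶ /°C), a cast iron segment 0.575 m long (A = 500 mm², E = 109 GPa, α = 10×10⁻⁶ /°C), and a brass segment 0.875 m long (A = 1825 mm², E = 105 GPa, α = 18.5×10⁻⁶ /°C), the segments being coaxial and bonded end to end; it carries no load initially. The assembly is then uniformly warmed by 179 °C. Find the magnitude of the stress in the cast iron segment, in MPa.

σ ≈ 617 MPa (compressive)

Free thermal expansion of the whole bar: Σ αᵢΔT Lᵢ = 12.6×10⁻⁶×179×525 + 10×10⁻⁶×179×575 + 18.5×10⁻⁶×179×875 = 5.111 mm.
The walls prevent any net length change, so an axial force P (same in every segment) develops. Compatibility: P · Σ Lᵢ/(AᵢEᵢ) = δ_free.
The series flexibility is Σ Lᵢ/(AᵢEᵢ) = 525/(1850×196×10³) + 575/(500×109×10³) + 875/(1825×105×10³) = 1.656×10⁻⁵ mm/N.
So P = 5.111 / 1.656×10⁻⁵ = 308.5 kN, compressive.
σ_{cast iron} = P / A = 308500 / 500 = 617.1 MPa.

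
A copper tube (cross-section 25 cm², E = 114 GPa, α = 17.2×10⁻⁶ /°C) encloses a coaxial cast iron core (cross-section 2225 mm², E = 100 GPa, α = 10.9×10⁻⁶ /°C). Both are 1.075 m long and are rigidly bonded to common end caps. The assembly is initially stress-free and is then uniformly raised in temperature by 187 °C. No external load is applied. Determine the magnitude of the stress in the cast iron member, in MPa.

σ ≈ 66.2 MPa (tensile)

The copper has the larger α, so on heating it would change length more than the cast iron if both were free. The rigid plates force a common final length, so the copper is put into compression and the cast iron into tension, with equal and opposite forces P (no external load).
Compatibility of the two members (thermal + elastic change equal): (α₁ − α₂)ΔT = P·[1/(A₁E₁) + 1/(A₂E₂)].
|α₁ − α₂|·ΔT = 6.3×10⁻⁶ × 187 = 0.001178.
1/(A₁E₁) + 1/(A₂E₂) = 1/(2500×114×10³) + 1/(2225×100×10³) = 8.003×10⁻⁹ N⁻¹.
So P = 0.001178 / 8.003×10⁻⁹ = 147.2 kN.
σ_{cast iron} = P/A₂ = 147200/2225 = 66.16 MPa, tensile.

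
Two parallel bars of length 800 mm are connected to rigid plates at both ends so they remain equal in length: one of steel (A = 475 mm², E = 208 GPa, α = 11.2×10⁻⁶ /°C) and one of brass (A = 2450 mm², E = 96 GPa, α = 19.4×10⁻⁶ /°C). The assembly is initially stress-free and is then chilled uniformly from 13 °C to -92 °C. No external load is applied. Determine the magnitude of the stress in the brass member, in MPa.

σ ≈ 24.5 MPa (tensile)

The brass has the larger α, so on cooling it would change length more than the steel if both were free. The rigid plates force a common final length, so the brass is put into tension and the steel into compression, with equal and opposite forces P (no external load).
Setting the final lengths equal and cancelling L: (α₁ − α₂)ΔT = P/(A₁E₁) + P/(A₂E₂).
|α₁ − α₂|·ΔT = 8.2×10⁻⁶ × 105 = 0.000861.
1/(A₁E₁) + 1/(A₂E₂) = 1/(475×208×10³) + 1/(2450×96×10³) = 1.437×10⁻⁸ N⁻¹.
So P = 0.000861 / 1.437×10⁻⁸ = 59.9 kN.
σ_{brass} = P/A₂ = 59900/2450 = 24.45 MPa, tensile.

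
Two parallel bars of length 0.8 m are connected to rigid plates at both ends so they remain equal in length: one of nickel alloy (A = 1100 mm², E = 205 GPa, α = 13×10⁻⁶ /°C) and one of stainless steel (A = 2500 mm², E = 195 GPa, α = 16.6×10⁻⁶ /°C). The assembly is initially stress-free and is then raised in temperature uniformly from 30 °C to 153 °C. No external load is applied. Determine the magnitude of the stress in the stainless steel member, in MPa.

Equilibrium of a rigid end plate with no external load gives equal and opposite internal forces ±P in the two members. Since α_{stainless steel} > α_{nickel alloy}, heating drives the stainless steel into compression and the nickel alloy into tension.
Compatibility of the two members (thermal + elastic change equal): (α₁ − α₂)ΔT = P·[1/(A₁E₁) + 1/(A₂E₂)].
|α₁ − α₂|·ΔT = 3.6×10⁻⁶ × 123 = 0.0004428.
1/(A₁E₁) + 1/(A₂E₂) = 1/(1100×205×10³) + 1/(2500×195×10³) = 6.486×10⁻⁹ N⁻¹.
P = 0.0004428 / 6.486×10⁻⁹ = 68270 N = 68.27 kN.
σ_{stainless steel} = P/A₂ = 68270/2500 = 27.31 MPa, compressive.

σ ≈ 27.3 MPa (compressive)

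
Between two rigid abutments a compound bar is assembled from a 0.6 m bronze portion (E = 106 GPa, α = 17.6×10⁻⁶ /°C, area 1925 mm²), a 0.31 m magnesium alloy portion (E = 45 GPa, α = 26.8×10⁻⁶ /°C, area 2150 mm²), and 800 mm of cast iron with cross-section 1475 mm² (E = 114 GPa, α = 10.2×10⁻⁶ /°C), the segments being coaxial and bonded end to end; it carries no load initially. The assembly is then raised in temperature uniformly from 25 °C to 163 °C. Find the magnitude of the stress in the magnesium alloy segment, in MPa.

With the walls removed the bar would change length by δ_free = Σ αᵢΔT Lᵢ = 17.6×10⁻⁶×138×600 + 26.8×10⁻⁶×138×310 + 10.2×10⁻⁶×138×800 = 3.73 mm.
The rigid supports impose zero overall length change; the single axial force P common to all segments must satisfy P Σ Lᵢ/(AᵢEᵢ) = δ_free.
Σ Lᵢ/(AᵢEᵢ) = 600/(1925×106×10³) + 310/(2150×45×10³) + 800/(1475×114×10³) = 1.09×10⁻⁵ mm/N.
P = 3.73 / 1.09×10⁻⁵ = 342100 N = 342.1 kN, compressive.
σ_{magnesium alloy} = P / A = 342100 / 2150 = 159.1 MPa.

σ ≈ 159 MPa (compressive)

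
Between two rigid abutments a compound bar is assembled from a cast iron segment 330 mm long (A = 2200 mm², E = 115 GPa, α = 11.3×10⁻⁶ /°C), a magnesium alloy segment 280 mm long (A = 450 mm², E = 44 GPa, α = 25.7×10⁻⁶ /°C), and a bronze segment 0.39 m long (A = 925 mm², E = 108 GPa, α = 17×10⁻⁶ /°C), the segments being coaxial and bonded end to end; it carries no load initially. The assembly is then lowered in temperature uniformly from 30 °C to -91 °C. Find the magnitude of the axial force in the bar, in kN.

P ≈ 110 kN (tensile)

Free thermal contraction of the whole bar: Σ αᵢΔT Lᵢ = 11.3×10⁻⁶×121×330 + 25.7×10⁻⁶×121×280 + 17×10⁻⁶×121×390 = 2.124 mm.
The walls prevent any net length change, so an axial force P (same in every segment) develops. Compatibility: P · Σ Lᵢ/(AᵢEᵢ) = δ_free.
Σ Lᵢ/(AᵢEᵢ) = 330/(2200×115×10³) + 280/(450×44×10³) + 390/(925×108×10³) = 1.935×10⁻⁵ mm/N.
Hence P = δ_free / Σ(L/AE) = 2.124/1.935×10⁻⁵ = 109.8 kN (tensile).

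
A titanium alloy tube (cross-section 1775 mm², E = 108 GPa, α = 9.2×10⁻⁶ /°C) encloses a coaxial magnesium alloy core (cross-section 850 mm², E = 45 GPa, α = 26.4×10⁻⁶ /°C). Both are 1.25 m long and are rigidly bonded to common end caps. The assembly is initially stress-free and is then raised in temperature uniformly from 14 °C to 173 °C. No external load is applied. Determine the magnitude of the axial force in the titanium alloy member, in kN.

The magnesium alloy has the larger α, so on heating it would change length more than the titanium alloy if both were free. The rigid plates force a common final length, so the magnesium alloy is put into compression and the titanium alloy into tension, with equal and opposite forces P (no external load).
Equating the net (thermal + elastic) strains gives |α₁ − α₂|·ΔT = P·[1/(A₁E₁) + 1/(A₂E₂)].
|α₁ − α₂|·ΔT = 17.2×10⁻⁶ × 159 = 0.002735.
1/(A₁E₁) + 1/(A₂E₂) = 1/(1775×108×10³) + 1/(850×45×10³) = 3.136×10⁻⁸ N⁻¹.
P = 0.002735 / 3.136×10⁻⁸ = 87210 N = 87.21 kN.

P ≈ 87.2 kN (tensile in the titanium alloy)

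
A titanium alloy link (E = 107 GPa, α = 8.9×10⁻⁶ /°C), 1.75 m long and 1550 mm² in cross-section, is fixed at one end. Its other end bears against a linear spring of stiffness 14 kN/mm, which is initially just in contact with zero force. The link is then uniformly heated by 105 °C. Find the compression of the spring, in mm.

If the spring were absent the link would lengthen by αΔT L = 8.9×10⁻⁶ × 105 × 1750 = 1.635 mm.
With a force P in the spring, the elastic change of the link is PL/(AE) and that of the spring is P/k; compatibility requires their sum to equal δ_free.
P [ L/(AE) + 1/k ] = δ_free → P [ 1750/(1550×107×10³) + 1/(14×10³) ] = 1.635.
P = 1.635 / 8.198×10⁻⁵ = 19950 N.
Spring compression = P/k = 19950/(14×10³) = 1.425 mm.

δ ≈ 1.42 mm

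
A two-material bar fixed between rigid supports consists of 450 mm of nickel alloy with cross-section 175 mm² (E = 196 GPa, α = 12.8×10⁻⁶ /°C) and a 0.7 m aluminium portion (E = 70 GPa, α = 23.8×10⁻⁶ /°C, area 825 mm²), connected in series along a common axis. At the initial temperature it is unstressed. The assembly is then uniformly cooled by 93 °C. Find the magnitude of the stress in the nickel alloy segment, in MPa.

σ ≈ 472 MPa (tensile)

If the supports were absent, the total length change would be Σ αᵢΔT Lᵢ = 12.8×10⁻⁶×93×450 + 23.8×10⁻⁶×93×700 = 2.085 mm.
The walls prevent any net length change, so an axial force P (same in every segment) develops. Compatibility: P · Σ Lᵢ/(AᵢEᵢ) = δ_free.
The series flexibility is Σ Lᵢ/(AᵢEᵢ) = 450/(175×196×10³) + 700/(825×70×10³) = 2.524×10⁻⁵ mm/N.
Hence P = δ_free / Σ(L/AE) = 2.085/2.524×10⁻⁵ = 82.61 kN (tensile).
σ_{nickel alloy} = P / A = 82610 / 175 = 472 MPa.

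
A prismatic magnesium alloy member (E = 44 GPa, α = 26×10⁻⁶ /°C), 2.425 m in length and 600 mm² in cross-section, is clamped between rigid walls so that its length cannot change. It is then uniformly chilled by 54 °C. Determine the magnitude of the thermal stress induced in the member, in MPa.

Because both ends are immovable the net strain is zero, and the suppressed thermal strain is αΔT = 26×10⁻⁶ × 54 = 1404×10⁻⁶.
The stress required to suppress this strain is σ = Eε = 44×10³ × 1404×10⁻⁶ = 61.78 MPa, tensile since the member is trying to contract.

σ ≈ 61.8 MPa (tensile)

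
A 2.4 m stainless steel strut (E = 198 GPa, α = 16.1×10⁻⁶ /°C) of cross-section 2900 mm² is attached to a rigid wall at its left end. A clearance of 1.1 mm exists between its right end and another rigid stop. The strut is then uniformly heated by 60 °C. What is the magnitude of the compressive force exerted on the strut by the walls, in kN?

P ≈ 292 kN

If the wall were absent the strut would grow by αΔT L = 16.1×10⁻⁶ × 60 × 2400 = 2.318 mm.
The gap closes (δ_free > 1.1 mm) and the wall then resists a further 2.318 − 1.1 = 1.218 mm of expansion.
Compatibility: PL/(AE) = 1.218 mm, so σ = P/A = E × (1.218/2400) = 100.5 MPa.
P = σA = 100.5 × 2900 = 291.5 kN.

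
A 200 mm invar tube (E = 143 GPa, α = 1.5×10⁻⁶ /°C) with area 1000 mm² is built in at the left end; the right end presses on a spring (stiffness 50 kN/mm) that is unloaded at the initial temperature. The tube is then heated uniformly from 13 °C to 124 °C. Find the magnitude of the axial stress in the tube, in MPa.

σ ≈ 1.56 MPa (compressive)

Free thermal expansion: δ_free = αΔT L = 1.5×10⁻⁶ × 111 × 200 = 0.0333 mm.
With a force P in the spring, the elastic change of the tube is PL/(AE) and that of the spring is P/k; compatibility requires their sum to equal δ_free.
So P = δ_free / [L/(AE) + 1/k] = 0.0333 / [ 200/(1000×143×10³) + 1/(50×10³) ].
P = 0.0333 / 2.14×10⁻⁵ = 1556 N.
σ = P/A = 1556/1000 = 1.556 MPa.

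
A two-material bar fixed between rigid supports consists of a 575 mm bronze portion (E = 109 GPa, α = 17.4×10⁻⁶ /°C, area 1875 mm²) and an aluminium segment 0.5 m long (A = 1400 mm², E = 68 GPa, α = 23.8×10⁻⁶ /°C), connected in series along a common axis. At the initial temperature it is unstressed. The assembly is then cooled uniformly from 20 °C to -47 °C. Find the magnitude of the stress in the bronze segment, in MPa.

Free thermal contraction of the whole bar: Σ αᵢΔT Lᵢ = 17.4×10⁻⁶×67×575 + 23.8×10⁻⁶×67×500 = 1.468 mm.
Since the ends are fixed, an axial force P builds up, equal in every segment, with P · Σ Lᵢ/(AᵢEᵢ) = δ_free.
Σ Lᵢ/(AᵢEᵢ) = 575/(1875×109×10³) + 500/(1400×68×10³) = 8.066×10⁻⁶ mm/N.
P = 1.468 / 8.066×10⁻⁶ = 182000 N = 182 kN, tensile.
σ_{bronze} = P / A = 182000 / 1875 = 97.05 MPa.

σ ≈ 97 MPa (tensile)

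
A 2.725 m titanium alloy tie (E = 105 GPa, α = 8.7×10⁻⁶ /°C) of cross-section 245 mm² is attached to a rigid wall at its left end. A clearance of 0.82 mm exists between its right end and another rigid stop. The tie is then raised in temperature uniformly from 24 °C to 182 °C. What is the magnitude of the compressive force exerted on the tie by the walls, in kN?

P ≈ 27.6 kN

If the wall were absent the tie would grow by αΔT L = 8.7×10⁻⁶ × 158 × 2725 = 3.746 mm.
After closing the 0.82 mm clearance, 3.746 − 0.82 = 2.926 mm of expansion remains to be suppressed by the wall.
Compatibility: PL/(AE) = 2.926 mm, so σ = P/A = E × (2.926/2725) = 112.7 MPa.
Force on the wall = σA = 112.7 × 245 mm² = 27.62 kN.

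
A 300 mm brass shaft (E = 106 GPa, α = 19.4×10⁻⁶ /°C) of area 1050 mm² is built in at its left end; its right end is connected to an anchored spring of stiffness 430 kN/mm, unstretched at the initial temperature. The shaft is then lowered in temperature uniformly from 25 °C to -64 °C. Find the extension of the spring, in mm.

δ ≈ 0.24 mm

Free thermal contraction: δ_free = αΔT L = 19.4×10⁻⁶ × 89 × 300 = 0.518 mm.
Let P be the tensile force in the spring. The shaft extends elastically by PL/(AE) and the spring stretches by P/k; together these equal δ_free.
So P = δ_free / [L/(AE) + 1/k] = 0.518 / [ 300/(1050×106×10³) + 1/(430×10³) ].
P = 0.518 / 5.021×10⁻⁶ = 103200 N.
Spring extension = P/k = 103200/(430×10³) = 0.2399 mm.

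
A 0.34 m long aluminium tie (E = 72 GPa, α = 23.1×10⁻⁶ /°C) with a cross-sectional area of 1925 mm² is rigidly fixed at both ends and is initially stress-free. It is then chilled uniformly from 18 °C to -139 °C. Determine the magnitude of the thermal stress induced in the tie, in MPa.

Because both ends are immovable the net strain is zero, and the suppressed thermal strain is αΔT = 23.1×10⁻⁶ × 157 = 3626.7×10⁻⁶.
Hence σ = E·αΔT = 72×10³ × 3626.7×10⁻⁶ = 261.1 MPa, tensile.

σ ≈ 261 MPa (tensile)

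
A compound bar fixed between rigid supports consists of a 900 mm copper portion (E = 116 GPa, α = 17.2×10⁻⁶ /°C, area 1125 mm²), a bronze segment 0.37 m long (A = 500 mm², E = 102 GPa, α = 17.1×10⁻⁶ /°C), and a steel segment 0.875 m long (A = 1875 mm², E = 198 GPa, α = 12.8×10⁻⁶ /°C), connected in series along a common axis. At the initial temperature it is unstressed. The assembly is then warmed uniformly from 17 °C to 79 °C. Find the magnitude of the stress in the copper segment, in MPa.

With the walls removed the bar would change length by δ_free = Σ αᵢΔT Lᵢ = 17.2×10⁻⁶×62×900 + 17.1×10⁻⁶×62×370 + 12.8×10⁻⁶×62×875 = 2.046 mm.
The walls prevent any net length change, so an axial force P (same in every segment) develops. Compatibility: P · Σ Lᵢ/(AᵢEᵢ) = δ_free.
Σ Lᵢ/(AᵢEᵢ) = 900/(1125×116×10³) + 370/(500×102×10³) + 875/(1875×198×10³) = 1.651×10⁻⁵ mm/N.
P = 2.046 / 1.651×10⁻⁵ = 124000 N = 124 kN, compressive.
σ_{copper} = P / A = 124000 / 1125 = 110.2 MPa.

σ ≈ 110 MPa (compressive)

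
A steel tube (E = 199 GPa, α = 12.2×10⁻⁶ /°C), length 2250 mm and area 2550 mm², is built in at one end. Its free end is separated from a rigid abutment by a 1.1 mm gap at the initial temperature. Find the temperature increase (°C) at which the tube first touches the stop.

The gap closes when αΔT L = 1.1 mm, since the tube is still unstressed at that instant.
ΔT = 1.1 / (12.2×10⁻⁶ × 2250) = 40.07 °C.

ΔT ≈ 40.1 °C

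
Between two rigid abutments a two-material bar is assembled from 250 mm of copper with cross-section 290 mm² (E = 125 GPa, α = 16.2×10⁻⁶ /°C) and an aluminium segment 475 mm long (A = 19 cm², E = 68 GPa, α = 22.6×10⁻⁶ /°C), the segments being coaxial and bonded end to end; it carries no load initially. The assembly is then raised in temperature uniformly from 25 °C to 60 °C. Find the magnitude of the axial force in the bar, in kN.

P ≈ 48.9 kN (compressive)

With the walls removed the bar would change length by δ_free = Σ αᵢΔT Lᵢ = 16.2×10⁻⁶×35×250 + 22.6×10⁻⁶×35×475 = 0.5175 mm.
The rigid supports impose zero overall length change; the single axial force P common to all segments must satisfy P Σ Lᵢ/(AᵢEᵢ) = δ_free.
The series flexibility is Σ Lᵢ/(AᵢEᵢ) = 250/(290×125×10³) + 475/(1900×68×10³) = 1.057×10⁻⁵ mm/N.
Hence P = δ_free / Σ(L/AE) = 0.5175/1.057×10⁻⁵ = 48.94 kN (compressive).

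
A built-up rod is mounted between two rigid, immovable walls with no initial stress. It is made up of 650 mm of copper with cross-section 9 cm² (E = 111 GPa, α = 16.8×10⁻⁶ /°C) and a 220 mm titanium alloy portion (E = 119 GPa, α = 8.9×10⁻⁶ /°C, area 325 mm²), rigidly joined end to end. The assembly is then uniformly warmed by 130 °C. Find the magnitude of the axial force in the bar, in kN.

If the supports were absent, the total length change would be Σ αᵢΔT Lᵢ = 16.8×10⁻⁶×130×650 + 8.9×10⁻⁶×130×220 = 1.674 mm.
The walls prevent any net length change, so an axial force P (same in every segment) develops. Compatibility: P · Σ Lᵢ/(AᵢEᵢ) = δ_free.
Σ Lᵢ/(AᵢEᵢ) = 650/(900×111×10³) + 220/(325×119×10³) = 1.219×10⁻⁵ mm/N.
Hence P = δ_free / Σ(L/AE) = 1.674/1.219×10⁻⁵ = 137.3 kN (compressive).

P ≈ 137 kN (compressive)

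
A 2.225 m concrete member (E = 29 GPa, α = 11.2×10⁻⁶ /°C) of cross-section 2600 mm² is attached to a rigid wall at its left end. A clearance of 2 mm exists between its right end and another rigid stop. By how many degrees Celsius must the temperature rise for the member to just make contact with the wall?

Contact occurs when the free expansion equals the gap: αΔT L = 2 mm.
ΔT = 2 / (11.2×10⁻⁶ × 2225) = 80.26 °C.

ΔT ≈ 80.3 °C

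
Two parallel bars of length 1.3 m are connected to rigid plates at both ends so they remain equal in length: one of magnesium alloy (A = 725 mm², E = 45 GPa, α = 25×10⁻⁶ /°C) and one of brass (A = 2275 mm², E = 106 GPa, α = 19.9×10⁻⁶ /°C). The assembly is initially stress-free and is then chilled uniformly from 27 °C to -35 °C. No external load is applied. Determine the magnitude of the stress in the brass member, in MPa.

σ ≈ 3.99 MPa (compressive)

Both members must finish at the same length. With the larger α, the magnesium alloy tends to over-contract; the plates restrain it, putting the magnesium alloy in tension and the brass in compression. With no external load the two internal forces are equal and opposite, magnitude P.
Setting the final lengths equal and cancelling L: (α₁ − α₂)ΔT = P/(A₁E₁) + P/(A₂E₂).
|α₁ − α₂|·ΔT = 5.1×10⁻⁶ × 62 = 0.0003162.
1/(A₁E₁) + 1/(A₂E₂) = 1/(725×45×10³) + 1/(2275×106×10³) = 3.48×10⁻⁸ N⁻¹.
P = 0.0003162 / 3.48×10⁻⁸ = 9087 N = 9.087 kN.
σ_{brass} = P/A₂ = 9087/2275 = 3.994 MPa, compressive.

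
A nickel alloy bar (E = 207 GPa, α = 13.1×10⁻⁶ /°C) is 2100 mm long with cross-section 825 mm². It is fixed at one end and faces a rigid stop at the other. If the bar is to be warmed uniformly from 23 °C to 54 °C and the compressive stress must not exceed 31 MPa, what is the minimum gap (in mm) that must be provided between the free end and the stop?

Free expansion if unrestrained: δ_free = αΔT L = 13.1×10⁻⁶ × 31 × 2100 = 0.8528 mm.
A stress of 31 MPa corresponds to the wall pushing the bar back by σL/E = 31×2100/(207×10³) = 0.3145 mm.
So the gap has to take up the difference, g_min = δ_free − σL/E = 0.8528 − 0.3145 = 0.5383 mm.

g ≈ 0.538 mm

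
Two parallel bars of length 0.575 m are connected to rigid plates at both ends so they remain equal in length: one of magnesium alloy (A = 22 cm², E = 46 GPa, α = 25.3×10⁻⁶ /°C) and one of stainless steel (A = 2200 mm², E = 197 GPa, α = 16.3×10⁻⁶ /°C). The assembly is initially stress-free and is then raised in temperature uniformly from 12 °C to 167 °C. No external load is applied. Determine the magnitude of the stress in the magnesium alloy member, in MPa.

Both members must finish at the same length. With the larger α, the magnesium alloy tends to over-expand; the plates restrain it, putting the magnesium alloy in compression and the stainless steel in tension. With no external load the two internal forces are equal and opposite, magnitude P.
Compatibility of the two members (thermal + elastic change equal): (α₁ − α₂)ΔT = P·[1/(A₁E₁) + 1/(A₂E₂)].
|α₁ − α₂|·ΔT = 9×10⁻⁶ × 155 = 0.001395.
1/(A₁E₁) + 1/(A₂E₂) = 1/(2200×46×10³) + 1/(2200×197×10³) = 1.219×10⁻⁸ N⁻¹.
P = 0.001395 / 1.219×10⁻⁸ = 114400 N = 114.4 kN.
σ_{magnesium alloy} = P/A₁ = 114400/2200 = 52.02 MPa, compressive.

σ ≈ 52 MPa (compressive)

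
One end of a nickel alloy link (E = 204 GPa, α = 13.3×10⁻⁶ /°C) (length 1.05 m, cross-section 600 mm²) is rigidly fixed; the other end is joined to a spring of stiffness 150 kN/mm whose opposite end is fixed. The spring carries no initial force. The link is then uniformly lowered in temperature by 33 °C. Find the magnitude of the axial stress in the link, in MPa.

If the spring were absent the link would shorten by αΔT L = 13.3×10⁻⁶ × 33 × 1050 = 0.4608 mm.
With a force P in the spring, the elastic change of the link is PL/(AE) and that of the spring is P/k; compatibility requires their sum to equal δ_free.
So P = δ_free / [L/(AE) + 1/k] = 0.4608 / [ 1050/(600×204×10³) + 1/(150×10³) ].
P = 0.4608 / 1.525×10⁻⁵ = 30230 N.
σ = P/A = 30230/600 = 50.38 MPa.

σ ≈ 50.4 MPa (tensile)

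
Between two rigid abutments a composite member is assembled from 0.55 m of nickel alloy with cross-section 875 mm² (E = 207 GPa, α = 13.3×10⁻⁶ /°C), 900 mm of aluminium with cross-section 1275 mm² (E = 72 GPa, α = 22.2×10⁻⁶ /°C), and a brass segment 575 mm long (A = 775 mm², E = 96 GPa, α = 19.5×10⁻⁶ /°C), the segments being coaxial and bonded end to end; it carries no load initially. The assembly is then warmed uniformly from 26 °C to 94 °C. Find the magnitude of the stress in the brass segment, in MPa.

σ ≈ 164 MPa (compressive)

If the supports were absent, the total length change would be Σ αᵢΔT Lᵢ = 13.3×10⁻⁶×68×550 + 22.2×10⁻⁶×68×900 + 19.5×10⁻⁶×68×575 = 2.619 mm.
The walls prevent any net length change, so an axial force P (same in every segment) develops. Compatibility: P · Σ Lᵢ/(AᵢEᵢ) = δ_free.
The series flexibility is Σ Lᵢ/(AᵢEᵢ) = 550/(875×207×10³) + 900/(1275×72×10³) + 575/(775×96×10³) = 2.057×10⁻⁵ mm/N.
P = 2.619 / 2.057×10⁻⁵ = 127300 N = 127.3 kN, compressive.
σ_{brass} = P / A = 127300 / 775 = 164.3 MPa.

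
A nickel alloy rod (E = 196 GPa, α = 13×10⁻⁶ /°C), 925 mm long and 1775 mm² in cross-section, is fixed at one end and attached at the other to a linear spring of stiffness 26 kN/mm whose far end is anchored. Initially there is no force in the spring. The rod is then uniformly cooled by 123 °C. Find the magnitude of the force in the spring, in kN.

Free thermal contraction: δ_free = αΔT L = 13×10⁻⁶ × 123 × 925 = 1.479 mm.
Let P be the tensile force in the spring. The rod extends elastically by PL/(AE) and the spring stretches by P/k; together these equal δ_free.
P [ L/(AE) + 1/k ] = δ_free → P [ 925/(1775×196×10³) + 1/(26×10³) ] = 1.479.
P = 1.479 / 4.112×10⁻⁵ = 35970 N.

P ≈ 36 kN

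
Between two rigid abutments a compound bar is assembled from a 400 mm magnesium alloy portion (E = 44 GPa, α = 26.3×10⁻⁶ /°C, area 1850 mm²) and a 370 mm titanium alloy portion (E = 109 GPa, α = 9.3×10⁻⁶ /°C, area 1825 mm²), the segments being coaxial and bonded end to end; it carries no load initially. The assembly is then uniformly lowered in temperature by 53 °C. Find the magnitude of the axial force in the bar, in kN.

P ≈ 109 kN (tensile)

Free thermal contraction of the whole bar: Σ αᵢΔT Lᵢ = 26.3×10⁻⁶×53×400 + 9.3×10⁻⁶×53×370 = 0.7399 mm.
The walls prevent any net length change, so an axial force P (same in every segment) develops. Compatibility: P · Σ Lᵢ/(AᵢEᵢ) = δ_free.
Σ Lᵢ/(AᵢEᵢ) = 400/(1850×44×10³) + 370/(1825×109×10³) = 6.774×10⁻⁶ mm/N.
P = 0.7399 / 6.774×10⁻⁶ = 109200 N = 109.2 kN, tensile.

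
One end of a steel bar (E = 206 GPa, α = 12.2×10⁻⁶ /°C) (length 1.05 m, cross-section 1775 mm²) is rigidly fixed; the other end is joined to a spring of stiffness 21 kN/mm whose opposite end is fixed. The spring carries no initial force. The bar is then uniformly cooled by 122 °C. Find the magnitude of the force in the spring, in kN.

P ≈ 31 kN

If the spring were absent the bar would shorten by αΔT L = 12.2×10⁻⁶ × 122 × 1050 = 1.563 mm.
With a force P in the spring, the elastic change of the bar is PL/(AE) and that of the spring is P/k; compatibility requires their sum to equal δ_free.
P [ L/(AE) + 1/k ] = δ_free → P [ 1050/(1775×206×10³) + 1/(21×10³) ] = 1.563.
P = 1.563 / 5.049×10⁻⁵ = 30950 N.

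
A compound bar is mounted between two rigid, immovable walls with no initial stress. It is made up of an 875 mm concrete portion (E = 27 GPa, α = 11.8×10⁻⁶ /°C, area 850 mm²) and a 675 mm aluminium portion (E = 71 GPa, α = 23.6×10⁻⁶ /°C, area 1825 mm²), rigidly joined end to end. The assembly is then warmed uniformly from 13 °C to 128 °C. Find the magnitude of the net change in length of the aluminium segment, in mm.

|ΔL| ≈ 1.47 mm

If the supports were absent, the total length change would be Σ αᵢΔT Lᵢ = 11.8×10⁻⁶×115×875 + 23.6×10⁻⁶×115×675 = 3.019 mm.
The rigid supports impose zero overall length change; the single axial force P common to all segments must satisfy P Σ Lᵢ/(AᵢEᵢ) = δ_free.
Σ Lᵢ/(AᵢEᵢ) = 875/(850×27×10³) + 675/(1825×71×10³) = 4.334×10⁻⁵ mm/N.
Hence P = δ_free / Σ(L/AE) = 3.019/4.334×10⁻⁵ = 69.67 kN (compressive).
For the aluminium segment, free thermal change = 23.6×10⁻⁶×115×675 = 1.832 mm and elastic change from P = 69670×675/(1825×71×10³) = 0.3629 mm; these oppose, so the net change is 1.47 mm (segment lengthens).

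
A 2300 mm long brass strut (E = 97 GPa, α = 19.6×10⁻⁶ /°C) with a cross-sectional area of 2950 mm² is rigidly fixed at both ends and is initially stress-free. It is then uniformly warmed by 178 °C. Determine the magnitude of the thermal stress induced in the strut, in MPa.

With length fixed, the mechanical strain must cancel the thermal strain αΔT = 19.6×10⁻⁶ × 178 = 3488.8×10⁻⁶.
Hence σ = E·αΔT = 97×10³ × 3488.8×10⁻⁶ = 338.4 MPa, compressive.

σ ≈ 338 MPa (compressive)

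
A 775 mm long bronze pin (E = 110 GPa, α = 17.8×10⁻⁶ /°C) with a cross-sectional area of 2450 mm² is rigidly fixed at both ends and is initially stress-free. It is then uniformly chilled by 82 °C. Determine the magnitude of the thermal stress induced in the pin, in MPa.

The supports are rigid, so the total axial strain is zero. The restrained thermal strain is ε = αΔT = 17.8×10⁻⁶ × 82 = 1459.6×10⁻⁶.
σ = EαΔT = 110×10³ × 17.8×10⁻⁶ × 82 = 160.6 MPa (tensile; the pin is trying to contract).

σ ≈ 161 MPa (tensile)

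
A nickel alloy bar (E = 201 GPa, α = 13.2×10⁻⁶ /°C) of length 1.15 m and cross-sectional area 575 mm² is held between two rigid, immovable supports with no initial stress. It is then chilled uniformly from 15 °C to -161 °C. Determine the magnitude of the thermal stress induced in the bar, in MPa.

With length fixed, the mechanical strain must cancel the thermal strain αΔT = 13.2×10⁻⁶ × 176 = 2323.2×10⁻⁶.
The stress required to suppress this strain is σ = Eε = 201×10³ × 2323.2×10⁻⁶ = 467 MPa, tensile since the bar is trying to contract.

σ ≈ 467 MPa (tensile)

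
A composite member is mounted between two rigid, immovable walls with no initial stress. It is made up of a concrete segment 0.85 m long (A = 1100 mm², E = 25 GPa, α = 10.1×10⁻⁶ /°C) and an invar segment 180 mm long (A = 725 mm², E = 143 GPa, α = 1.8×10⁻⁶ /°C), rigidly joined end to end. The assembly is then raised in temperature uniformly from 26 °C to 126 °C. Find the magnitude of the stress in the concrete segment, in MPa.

σ ≈ 24.8 MPa (compressive)

With the walls removed the bar would change length by δ_free = Σ αᵢΔT Lᵢ = 10.1×10⁻⁶×100×850 + 1.8×10⁻⁶×100×180 = 0.8909 mm.
The walls prevent any net length change, so an axial force P (same in every segment) develops. Compatibility: P · Σ Lᵢ/(AᵢEᵢ) = δ_free.
Σ Lᵢ/(AᵢEᵢ) = 850/(1100×25×10³) + 180/(725×143×10³) = 3.265×10⁻⁵ mm/N.
P = 0.8909 / 3.265×10⁻⁵ = 27290 N = 27.29 kN, compressive.
σ_{concrete} = P / A = 27290 / 1100 = 24.81 MPa.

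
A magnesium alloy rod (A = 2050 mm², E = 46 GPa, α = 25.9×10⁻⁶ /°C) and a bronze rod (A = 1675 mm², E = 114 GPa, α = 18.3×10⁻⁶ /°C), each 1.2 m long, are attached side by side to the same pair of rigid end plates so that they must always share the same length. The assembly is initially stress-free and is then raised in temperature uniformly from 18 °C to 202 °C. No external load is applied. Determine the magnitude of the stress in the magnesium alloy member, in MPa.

Both members must finish at the same length. With the larger α, the magnesium alloy tends to over-expand; the plates restrain it, putting the magnesium alloy in compression and the bronze in tension. With no external load the two internal forces are equal and opposite, magnitude P.
Equating the net (thermal + elastic) strains gives |α₁ − α₂|·ΔT = P·[1/(A₁E₁) + 1/(A₂E₂)].
|α₁ − α₂|·ΔT = 7.6×10⁻⁶ × 184 = 0.001398.
1/(A₁E₁) + 1/(A₂E₂) = 1/(2050×46×10³) + 1/(1675×114×10³) = 1.584×10⁻⁸ N⁻¹.
P = 0.001398 / 1.584×10⁻⁸ = 88270 N = 88.27 kN.
σ_{magnesium alloy} = P/A₁ = 88270/2050 = 43.06 MPa, compressive.

σ ≈ 43.1 MPa (compressive)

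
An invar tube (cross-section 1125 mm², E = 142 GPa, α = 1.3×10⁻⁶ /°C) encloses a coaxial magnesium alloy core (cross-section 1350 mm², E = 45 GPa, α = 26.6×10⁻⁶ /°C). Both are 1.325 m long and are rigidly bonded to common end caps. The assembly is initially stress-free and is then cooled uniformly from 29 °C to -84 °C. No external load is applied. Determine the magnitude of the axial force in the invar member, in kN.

Both members must finish at the same length. With the larger α, the magnesium alloy tends to over-contract; the plates restrain it, putting the magnesium alloy in tension and the invar in compression. With no external load the two internal forces are equal and opposite, magnitude P.
Compatibility of the two members (thermal + elastic change equal): (α₁ − α₂)ΔT = P·[1/(A₁E₁) + 1/(A₂E₂)].
|α₁ − α₂|·ΔT = 25.3×10⁻⁶ × 113 = 0.002859.
1/(A₁E₁) + 1/(A₂E₂) = 1/(1125×142×10³) + 1/(1350×45×10³) = 2.272×10⁻⁸ N⁻¹.
So P = 0.002859 / 2.272×10⁻⁸ = 125.8 kN.

P ≈ 126 kN (compressive in the invar)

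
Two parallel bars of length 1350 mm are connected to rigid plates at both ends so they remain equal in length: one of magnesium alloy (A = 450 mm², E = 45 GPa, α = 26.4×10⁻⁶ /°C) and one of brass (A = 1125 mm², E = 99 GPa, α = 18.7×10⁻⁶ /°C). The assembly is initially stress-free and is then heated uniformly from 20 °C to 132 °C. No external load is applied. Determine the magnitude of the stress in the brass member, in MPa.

Both members must finish at the same length. With the larger α, the magnesium alloy tends to over-expand; the plates restrain it, putting the magnesium alloy in compression and the brass in tension. With no external load the two internal forces are equal and opposite, magnitude P.
Setting the final lengths equal and cancelling L: (α₁ − α₂)ΔT = P/(A₁E₁) + P/(A₂E₂).
|α₁ − α₂|·ΔT = 7.7×10⁻⁶ × 112 = 0.0008624.
1/(A₁E₁) + 1/(A₂E₂) = 1/(450×45×10³) + 1/(1125×99×10³) = 5.836×10⁻⁸ N⁻¹.
So P = 0.0008624 / 5.836×10⁻⁸ = 14.78 kN.
σ_{brass} = P/A₂ = 14780/1125 = 13.14 MPa, tensile.

σ ≈ 13.1 MPa (tensile)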